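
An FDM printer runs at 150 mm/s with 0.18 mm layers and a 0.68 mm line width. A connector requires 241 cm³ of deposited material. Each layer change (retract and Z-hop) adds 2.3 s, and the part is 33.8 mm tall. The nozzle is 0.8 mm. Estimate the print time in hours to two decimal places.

Extrusion cross-section: 0.18 × 0.68 → 0.1224 mm².
Toolpath length = 241 cm³ / 0.1224 mm² = 241000 / 0.1224 = 1968954.2 mm.
Time extruding = 1968954.2 / 150 = 13126.4 s.
Layer count = ceil(33.8 / 0.18) = 188.
Layer-change overhead: 188 × 2.3 → 432.4 s.
Altogether 13126.4 + 432.4 = 13558.8 s, i.e. 3.77 hours.

3.77 hours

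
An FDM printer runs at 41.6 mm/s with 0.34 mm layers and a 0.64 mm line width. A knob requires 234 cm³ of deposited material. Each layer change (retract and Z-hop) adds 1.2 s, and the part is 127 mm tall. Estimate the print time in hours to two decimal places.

Line area = 0.34 × 0.64 = 0.2176 mm².
Toolpath length = 234 cm³ / 0.2176 mm² = 234000 / 0.2176 = 1075367.6 mm.
Print-move time: 1075367.6 / 41.6 → 25850.2 s.
Number of layers: 127 / 0.34 → 374 (rounded up).
Non-print overhead = 374 × 1.2 = 448.8 s.
Total = 25850.2 + 448.8 = 26299 s = 7.31 hours.

7.31 hours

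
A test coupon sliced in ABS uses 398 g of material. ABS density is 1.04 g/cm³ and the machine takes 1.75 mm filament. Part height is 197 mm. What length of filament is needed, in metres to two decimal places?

Volume = 398 g / 1.04 g·cm⁻³ = 382.6923 cm³ = 382692.3 mm³.
Cross-section of 1.75 mm filament: π·(1.75/2)² = 2.4053 mm².
L = V/A = 382692.3/2.4053 = 159103.77 mm → 159.10 m.

159.10 m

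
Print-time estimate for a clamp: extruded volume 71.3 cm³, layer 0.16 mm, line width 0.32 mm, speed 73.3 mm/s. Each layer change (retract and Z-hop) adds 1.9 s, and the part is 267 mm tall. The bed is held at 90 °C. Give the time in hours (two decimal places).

6.16 hours

Bead cross-section: 0.16 × 0.32 → 0.0512 mm².
Total extruded path = 71300/0.0512 = 1392578.1 mm.
Print-move time = 1392578.1 / 73.3 = 18998.3 s.
Number of layers: 267 / 0.16 → 1669 (rounded up).
Non-print overhead = 1669 × 1.9, so 3171.1 s.
Total = 18998.3 + 3171.1 = 22169.4 s = 6.16 hours.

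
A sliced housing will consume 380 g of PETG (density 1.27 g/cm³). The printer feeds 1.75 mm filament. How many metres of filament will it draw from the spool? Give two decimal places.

Extruded volume: 380/1.27 = 299.2126 cm³ (299212.6 mm³).
Filament cross-section = π × (1.75/2)² = 2.4053 mm².
Length = 299212.6 / 2.4053 = 124397.21 mm = 124.40 m.

124.40 m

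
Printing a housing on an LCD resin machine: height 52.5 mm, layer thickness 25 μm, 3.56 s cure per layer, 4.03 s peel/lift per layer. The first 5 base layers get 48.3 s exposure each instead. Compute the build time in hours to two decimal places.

4.49 hours

Layers = ⌈52.5/0.025⌉ = 2100.
Bottom layers = 5 × (48.3 + 4.03), so 261.65 s.
Normal layers = 2095 × (3.56 + 4.03) = 15901.05 s.
Total = 261.65 + 15901.05 = 16162.7 s = 4.49 hours.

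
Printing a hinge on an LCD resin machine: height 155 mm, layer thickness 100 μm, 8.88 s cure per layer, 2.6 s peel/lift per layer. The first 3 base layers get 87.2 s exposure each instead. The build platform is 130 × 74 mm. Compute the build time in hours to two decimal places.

5.01 hours

Number of layers: 155 / 0.1 → 1550 (rounded up).
Base layers = 3 × (87.2 + 2.6) = 269.4 s.
Regular layers: 1547 × (8.88 + 2.6) → 17759.56 s.
Sum: 269.4 + 17759.56 = 18028.96 s → 5.01 hours.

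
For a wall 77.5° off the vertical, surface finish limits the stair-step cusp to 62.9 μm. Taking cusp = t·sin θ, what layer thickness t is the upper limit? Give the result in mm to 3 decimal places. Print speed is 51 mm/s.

sin(77.5°) = 0.9763; t_max = 0.0629/0.9763 = 0.064 mm.

0.064 mm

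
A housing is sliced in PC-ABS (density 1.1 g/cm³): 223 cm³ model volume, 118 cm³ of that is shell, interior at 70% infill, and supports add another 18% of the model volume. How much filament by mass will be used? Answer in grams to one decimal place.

Interior volume: 223 − 118 → 105 cm³.
Infill deposited = 0.70 × 105, so 73.5 cm³.
Support = 0.18 × 223 = 40.14 cm³.
Total extruded: 118 + 73.5 + 40.14 → 231.64 cm³.
Mass = 231.64 × 1.1 = 254.804 g.

254.8 g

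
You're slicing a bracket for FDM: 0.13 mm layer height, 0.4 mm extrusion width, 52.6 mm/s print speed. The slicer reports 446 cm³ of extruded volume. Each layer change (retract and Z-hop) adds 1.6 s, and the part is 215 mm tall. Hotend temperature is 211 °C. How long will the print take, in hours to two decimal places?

46.03 hours

Extrusion cross-section: 0.13 × 0.4 → 0.052 mm².
Toolpath length = 446 cm³ / 0.052 mm² = 446000 / 0.052 = 8576923.1 mm.
Print-move time = 8576923.1 / 52.6 = 163059.4 s.
Layers = ⌈215/0.13⌉ = 1654.
Non-print overhead = 1654 × 1.6 = 2646.4 s.
Altogether 163059.4 + 2646.4 = 165705.8 s, i.e. 46.03 hours.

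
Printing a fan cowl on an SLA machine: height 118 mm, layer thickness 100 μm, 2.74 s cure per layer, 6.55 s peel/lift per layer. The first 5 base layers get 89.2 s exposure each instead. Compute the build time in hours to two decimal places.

Layers = ⌈118/0.1⌉ = 1180.
Bottom layers = 5 × (89.2 + 6.55), so 478.75 s.
Regular layers: 1175 × (2.74 + 6.55) → 10915.75 s.
Total = 478.75 + 10915.75 = 11394.5 s = 3.17 hours.

3.17 hours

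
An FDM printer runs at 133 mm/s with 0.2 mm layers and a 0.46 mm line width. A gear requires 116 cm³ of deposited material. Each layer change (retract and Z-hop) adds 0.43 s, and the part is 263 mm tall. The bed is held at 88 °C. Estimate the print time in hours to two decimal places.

Line area = 0.2 × 0.46 = 0.092 mm².
Total extruded path = 116000/0.092 = 1260869.6 mm.
Print-move time: 1260869.6 / 133 → 9480.2 s.
Number of layers: 263 / 0.2 → 1315 (rounded up).
Z-hop total: 1315 × 0.43 → 565.45 s.
Total = 9480.2 + 565.45 = 10045.65 s = 2.79 hours.

2.79 hours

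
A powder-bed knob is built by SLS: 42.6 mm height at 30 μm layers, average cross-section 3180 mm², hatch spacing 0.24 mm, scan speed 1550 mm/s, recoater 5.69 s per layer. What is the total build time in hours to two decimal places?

5.62 hours

Layers = ⌈42.6/0.03⌉ = 1420.
Per-layer scan distance = 3180 / 0.24 = 13250 mm.
Laser time per layer = 13250 / 1550 = 8.5484 s.
Per-layer time: 8.5484 + 5.69 → 14.2384 s.
Total: 1420 × 14.2384 s = 20218.528 s → 5.62 hours.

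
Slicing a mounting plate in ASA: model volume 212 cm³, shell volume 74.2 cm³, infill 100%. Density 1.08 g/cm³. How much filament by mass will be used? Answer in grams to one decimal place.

Interior volume: 212 − 74.2 → 137.8 cm³.
Infill volume = 1.00 × 137.8 = 137.8 cm³.
Deposited volume = 74.2 + 137.8, so 212 cm³.
Mass = 212 × 1.08, so 228.96 g.

229.0 g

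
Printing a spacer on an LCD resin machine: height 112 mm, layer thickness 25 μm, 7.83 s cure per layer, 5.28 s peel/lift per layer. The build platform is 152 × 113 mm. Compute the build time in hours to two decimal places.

Layer count = ceil(112 / 0.025) = 4480.
Cycle time = 7.83 + 5.28, so 13.11 s.
Build time: 4480 × 13.11 s = 58732.8 s, i.e. 16.31 hours.

16.31 hours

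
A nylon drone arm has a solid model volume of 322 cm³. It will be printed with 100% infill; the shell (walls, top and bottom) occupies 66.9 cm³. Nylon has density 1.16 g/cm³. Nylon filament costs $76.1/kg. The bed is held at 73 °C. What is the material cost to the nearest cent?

$28.42

Volume inside the shell: 322 − 66.9 → 255.1 cm³.
Infill deposited = 1.00 × 255.1 = 255.1 cm³.
Total extruded = 66.9 + 255.1, so 322 cm³.
Mass: 322 × 1.16 → 373.52 g.
At $76.1/kg: 373.52/1000 × 76.1 = $28.42.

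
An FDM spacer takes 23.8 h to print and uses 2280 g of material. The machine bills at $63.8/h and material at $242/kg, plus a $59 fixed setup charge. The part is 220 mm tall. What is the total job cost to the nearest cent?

$2129.20

Machine cost: 63.8 × 23.8 → $1518.44.
Material cost = 242 × 2280/1000, so $551.76.
Adding setup: 1518.44 + 551.76 + 59 → $2129.20.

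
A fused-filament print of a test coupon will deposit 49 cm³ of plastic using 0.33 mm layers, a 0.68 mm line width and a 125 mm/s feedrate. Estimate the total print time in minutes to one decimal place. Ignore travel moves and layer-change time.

29.1 minutes

Bead cross-section = 0.33 × 0.68, so 0.2244 mm².
Toolpath length = 49 cm³ / 0.2244 mm² = 49000 / 0.2244 = 218360.1 mm.
Print-move time: 218360.1 / 125 → 1746.9 s.
That's 1746.9 s → 29.1 minutes.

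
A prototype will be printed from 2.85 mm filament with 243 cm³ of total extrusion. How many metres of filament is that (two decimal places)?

Filament cross-section = π × (2.85/2)² = 6.3794 mm².
L = 243000 mm³ / 6.3794 mm² = 38091.36 mm, i.e. 38.09 m.

38.09 m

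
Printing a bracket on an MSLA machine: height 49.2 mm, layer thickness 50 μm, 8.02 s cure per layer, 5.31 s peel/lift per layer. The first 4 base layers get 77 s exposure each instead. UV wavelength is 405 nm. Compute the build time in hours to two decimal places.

3.72 hours

Number of layers: 49.2 / 0.05 → 984 (rounded up).
Burn-in layers = 4 × (77 + 5.31) = 329.24 s.
Regular layers = 980 × (8.02 + 5.31) = 13063.4 s.
Sum: 329.24 + 13063.4 = 13392.64 s → 3.72 hours.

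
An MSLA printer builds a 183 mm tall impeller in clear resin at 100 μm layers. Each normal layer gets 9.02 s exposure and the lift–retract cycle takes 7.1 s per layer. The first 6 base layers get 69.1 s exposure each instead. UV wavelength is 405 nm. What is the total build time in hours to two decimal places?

Number of layers: 183 / 0.1 → 1830 (rounded up).
Burn-in layers: 6 × (69.1 + 7.1) → 457.2 s.
Remaining layers = 1824 × (9.02 + 7.1), so 29402.88 s.
Total = 457.2 + 29402.88 = 29860.08 s = 8.29 hours.

8.29 hours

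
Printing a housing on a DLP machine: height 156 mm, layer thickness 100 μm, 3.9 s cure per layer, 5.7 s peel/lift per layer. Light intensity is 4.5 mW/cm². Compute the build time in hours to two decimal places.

4.16 hours

Layer count = ceil(156 / 0.1) = 1560.
Cycle time = 3.9 + 5.7, so 9.6 s.
Build time: 1560 × 9.6 s = 14976 s, i.e. 4.16 hours.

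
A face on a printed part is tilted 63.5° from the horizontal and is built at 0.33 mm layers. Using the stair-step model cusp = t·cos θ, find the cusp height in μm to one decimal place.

h_c = t·cos θ = 0.33 × 0.4462 = 0.147246 mm (147.2 μm).

147.2 μm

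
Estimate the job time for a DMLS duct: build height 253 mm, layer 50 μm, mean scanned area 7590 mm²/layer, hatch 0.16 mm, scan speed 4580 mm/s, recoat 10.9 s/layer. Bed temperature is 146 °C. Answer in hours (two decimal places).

29.88 hours

Number of layers: 253 / 0.05 → 5060 (rounded up).
Scan path per layer: 7590 / 0.16 → 47437.5 mm.
Laser time per layer = 47437.5 / 4580, so 10.3575 s.
Layer cycle: 10.3575 + 10.9 → 21.2575 s.
Build time = 5060 × 21.2575 = 107562.95 s = 29.88 hours.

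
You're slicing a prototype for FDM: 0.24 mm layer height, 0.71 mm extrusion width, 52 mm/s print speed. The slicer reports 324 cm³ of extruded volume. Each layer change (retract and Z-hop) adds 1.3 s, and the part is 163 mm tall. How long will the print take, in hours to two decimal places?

Extrusion cross-section: 0.24 × 0.71 → 0.1704 mm².
Total extruded path = 324000/0.1704 = 1901408.5 mm.
Print-move time = 1901408.5 / 52, so 36565.5 s.
Number of layers: 163 / 0.24 → 680 (rounded up).
Layer-change overhead = 680 × 1.3 = 884 s.
Total = 36565.5 + 884 = 37449.5 s = 10.40 hours.

10.40 hours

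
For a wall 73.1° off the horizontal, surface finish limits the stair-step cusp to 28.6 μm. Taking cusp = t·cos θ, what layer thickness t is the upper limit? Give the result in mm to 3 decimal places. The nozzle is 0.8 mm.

0.098 mm

cos(73.1°) = 0.2907; t_max = 0.0286/0.2907 = 0.098 mm.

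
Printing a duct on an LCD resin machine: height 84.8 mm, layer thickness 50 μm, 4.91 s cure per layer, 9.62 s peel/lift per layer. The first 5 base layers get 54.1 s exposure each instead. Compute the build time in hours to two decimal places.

6.91 hours

Number of layers: 84.8 / 0.05 → 1696 (rounded up).
Burn-in layers = 5 × (54.1 + 9.62) = 318.6 s.
Regular layers = 1691 × (4.91 + 9.62) = 24570.23 s.
Sum: 318.6 + 24570.23 = 24888.83 s → 6.91 hours.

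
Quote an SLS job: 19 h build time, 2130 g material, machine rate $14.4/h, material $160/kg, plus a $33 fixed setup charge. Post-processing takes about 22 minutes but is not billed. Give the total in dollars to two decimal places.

$647.40

Time charge = 14.4 × 19 = $273.60.
Material cost: 160 × 2130/1000 → $340.80.
Total = 273.60 + 340.80 + 33 = $647.40.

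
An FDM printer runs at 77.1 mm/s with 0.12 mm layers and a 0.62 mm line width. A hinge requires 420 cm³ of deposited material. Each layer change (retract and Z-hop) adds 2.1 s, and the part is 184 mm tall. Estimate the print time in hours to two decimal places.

21.23 hours

Bead cross-section: 0.12 × 0.62 → 0.0744 mm².
Toolpath length = 420 cm³ / 0.0744 mm² = 420000 / 0.0744 = 5645161.3 mm.
Print-move time: 5645161.3 / 77.1 → 73218.7 s.
Layers = ⌈184/0.12⌉ = 1534.
Non-print overhead: 1534 × 2.1 → 3221.4 s.
Total = 73218.7 + 3221.4 = 76440.1 s = 21.23 hours.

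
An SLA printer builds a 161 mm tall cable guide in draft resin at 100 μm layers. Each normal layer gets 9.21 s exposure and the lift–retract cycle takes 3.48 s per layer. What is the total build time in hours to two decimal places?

Number of layers: 161 / 0.1 → 1610 (rounded up).
Cycle time: 9.21 + 3.48 → 12.69 s.
Total = 1610 × 12.69 = 20430.9 s = 5.68 hours.

5.68 hours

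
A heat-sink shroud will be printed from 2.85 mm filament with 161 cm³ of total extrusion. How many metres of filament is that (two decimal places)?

A = π r² = π × 1.425² = 6.3794 mm².
Length = 161 cm³ / 6.3794 mm² = 161000 / 6.3794 = 25237.48 mm = 25.24 m.

25.24 m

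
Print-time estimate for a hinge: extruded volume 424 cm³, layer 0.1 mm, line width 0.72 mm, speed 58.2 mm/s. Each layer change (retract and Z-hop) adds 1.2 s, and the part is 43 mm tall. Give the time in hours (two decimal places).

28.25 hours

Line area: 0.1 × 0.72 → 0.072 mm².
Path length: 424000 mm³ / 0.072 mm² → 5888888.9 mm.
Print-move time = 5888888.9 / 58.2, so 101183.7 s.
Layer count = ceil(43 / 0.1) = 430.
Non-print overhead: 430 × 1.2 → 516 s.
Altogether 101183.7 + 516 = 101699.7 s, i.e. 28.25 hours.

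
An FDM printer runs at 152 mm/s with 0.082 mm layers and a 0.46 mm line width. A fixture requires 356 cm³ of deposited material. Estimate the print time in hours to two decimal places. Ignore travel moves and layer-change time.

17.25 hours

Line area: 0.082 × 0.46 → 0.03772 mm².
Toolpath length = 356 cm³ / 0.03772 mm² = 356000 / 0.03772 = 9437963.9 mm.
Time extruding: 9437963.9 / 152 → 62091.9 s.
That's 62091.9 s → 17.25 hours.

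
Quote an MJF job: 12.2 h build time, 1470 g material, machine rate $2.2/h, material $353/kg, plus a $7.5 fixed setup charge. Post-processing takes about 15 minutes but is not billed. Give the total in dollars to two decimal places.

Machine cost: 2.2 × 12.2 → $26.84.
Material charge = 353 × 1470/1000, so $518.91.
Total = 26.84 + 518.91 + 7.5 = $553.25.

$553.25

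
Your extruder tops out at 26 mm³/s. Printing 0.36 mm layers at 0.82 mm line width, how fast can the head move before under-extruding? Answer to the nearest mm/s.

88 mm/s

Extrusion cross-section: 0.36 × 0.82 → 0.2952 mm².
v_max = Q/A = 26/0.2952 = 88.08 mm/s → 88 mm/s.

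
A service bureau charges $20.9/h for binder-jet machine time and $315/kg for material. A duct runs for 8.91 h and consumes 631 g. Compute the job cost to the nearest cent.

$384.98

Time charge = 20.9 × 8.91 = $186.219.
Material charge = 315 × 631/1000 = $198.765.
Total = 186.219 + 198.765 = 384.984 ≈ $384.98.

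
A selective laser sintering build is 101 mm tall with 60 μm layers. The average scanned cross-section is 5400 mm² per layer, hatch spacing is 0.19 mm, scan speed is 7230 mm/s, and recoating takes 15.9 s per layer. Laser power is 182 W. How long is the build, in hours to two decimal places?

Layers = ⌈101/0.06⌉ = 1684.
Scan path per layer = 5400 / 0.19, so 28421.1 mm.
Laser time per layer: 28421.1 / 7230 → 3.931 s.
Per-layer time: 3.931 + 15.9 → 19.831 s.
1684 layers × 19.831 s/layer = 33395.404 s, i.e. 9.28 hours.

9.28 hours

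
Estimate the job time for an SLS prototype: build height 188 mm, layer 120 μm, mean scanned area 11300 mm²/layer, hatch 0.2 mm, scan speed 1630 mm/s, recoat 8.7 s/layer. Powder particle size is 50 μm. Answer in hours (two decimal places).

Layers = ⌈188/0.12⌉ = 1567.
Per-layer scan distance = 11300 / 0.2, so 56500 mm.
Scan time per layer = 56500 / 1630, so 34.6626 s.
Per-layer time = 34.6626 + 8.7, so 43.3626 s.
1567 layers × 43.3626 s/layer = 67949.1942 s, i.e. 18.87 hours.

18.87 hours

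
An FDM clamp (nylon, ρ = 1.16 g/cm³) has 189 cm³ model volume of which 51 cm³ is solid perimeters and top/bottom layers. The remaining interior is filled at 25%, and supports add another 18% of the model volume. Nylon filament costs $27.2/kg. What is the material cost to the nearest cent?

Interior volume = 189 − 51 = 138 cm³.
Deposited infill: 0.25 × 138 → 34.5 cm³.
Support = 0.18 × 189 = 34.02 cm³.
Deposited volume = 51 + 34.5 + 34.02 = 119.52 cm³.
Mass = 119.52 × 1.16 = 138.6432 g.
At $27.2/kg: 138.6432/1000 × 27.2 = $3.77.

$3.77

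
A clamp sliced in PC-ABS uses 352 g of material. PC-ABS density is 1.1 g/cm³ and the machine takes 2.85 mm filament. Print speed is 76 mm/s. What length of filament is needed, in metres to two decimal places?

Volume = 352 g / 1.1 g·cm⁻³ = 320 cm³ = 320000 mm³.
Filament cross-section = π × (2.85/2)² = 6.3794 mm².
Length = 320000 / 6.3794 = 50161.46 mm = 50.16 m.

50.16 m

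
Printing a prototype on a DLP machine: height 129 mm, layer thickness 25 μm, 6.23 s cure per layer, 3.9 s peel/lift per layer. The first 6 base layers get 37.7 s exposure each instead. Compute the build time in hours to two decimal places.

14.57 hours

Number of layers: 129 / 0.025 → 5160 (rounded up).
Bottom layers = 6 × (37.7 + 3.9) = 249.6 s.
Normal layers: 5154 × (6.23 + 3.9) → 52210.02 s.
Total = 249.6 + 52210.02 = 52459.62 s = 14.57 hours.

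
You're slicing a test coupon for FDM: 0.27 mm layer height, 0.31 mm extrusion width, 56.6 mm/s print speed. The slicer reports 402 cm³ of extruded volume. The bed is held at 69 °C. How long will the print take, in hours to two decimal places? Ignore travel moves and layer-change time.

23.57 hours

Line area = 0.27 × 0.31, so 0.0837 mm².
Path length: 402000 mm³ / 0.0837 mm² → 4802867.4 mm.
Print-move time: 4802867.4 / 56.6 → 84856.3 s.
Converting: 84856.3 s = 23.57 hours.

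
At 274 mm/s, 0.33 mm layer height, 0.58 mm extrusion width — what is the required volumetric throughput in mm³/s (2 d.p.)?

Bead cross-section: 0.33 × 0.58 → 0.1914 mm².
Q = v·A = 274 × 0.1914 = 52.44 mm³/s.

52.44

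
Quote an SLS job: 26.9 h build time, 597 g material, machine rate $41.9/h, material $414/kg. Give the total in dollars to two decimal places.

Machine-time cost = 41.9 × 26.9 = $1127.11.
Material cost: 414 × 597/1000 → $247.158.
Job cost: 1127.11 + 247.158 = 1374.268 ≈ $1374.27.

$1374.27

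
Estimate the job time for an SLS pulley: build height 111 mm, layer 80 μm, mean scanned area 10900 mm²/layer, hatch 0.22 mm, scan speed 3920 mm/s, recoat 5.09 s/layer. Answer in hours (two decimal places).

Layer count = ceil(111 / 0.08) = 1388.
Per-layer scan distance = 10900 / 0.22 = 49545.5 mm.
Laser time per layer = 49545.5 / 3920 = 12.6392 s.
Layer cycle = 12.6392 + 5.09, so 17.7292 s.
Total: 1388 × 17.7292 s = 24608.1296 s → 6.84 hours.

6.84 hours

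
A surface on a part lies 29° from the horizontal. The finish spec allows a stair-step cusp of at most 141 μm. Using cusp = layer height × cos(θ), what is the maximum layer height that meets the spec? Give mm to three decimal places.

cos(29°) = 0.8746; t_max = 0.141/0.8746 = 0.161 mm.

0.161 mm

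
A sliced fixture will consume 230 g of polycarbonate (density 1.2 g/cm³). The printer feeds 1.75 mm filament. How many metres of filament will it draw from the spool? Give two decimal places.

Volume = 230 g / 1.2 g·cm⁻³ = 191.6667 cm³ = 191666.7 mm³.
Cross-section of 1.75 mm filament: π·(1.75/2)² = 2.4053 mm².
Length = 191666.7 / 2.4053 = 79685.15 mm = 79.69 m.

79.69 m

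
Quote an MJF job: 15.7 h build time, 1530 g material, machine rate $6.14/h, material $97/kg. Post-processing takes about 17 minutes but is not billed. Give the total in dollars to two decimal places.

$244.81

Time charge: 6.14 × 15.7 → $96.398.
Material charge = 97 × 1530/1000 = $148.41.
Total = 96.398 + 148.41 = 244.808 ≈ $244.81.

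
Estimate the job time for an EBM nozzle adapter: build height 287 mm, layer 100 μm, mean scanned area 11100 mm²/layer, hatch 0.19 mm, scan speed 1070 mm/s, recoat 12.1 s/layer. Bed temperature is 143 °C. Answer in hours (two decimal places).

Number of layers: 287 / 0.1 → 2870 (rounded up).
Per-layer scan distance = 11100 / 0.19, so 58421.1 mm.
Per-layer scan time: 58421.1 / 1070 → 54.5992 s.
Layer cycle = 54.5992 + 12.1, so 66.6992 s.
Total: 2870 × 66.6992 s = 191426.704 s → 53.17 hours.

53.17 hours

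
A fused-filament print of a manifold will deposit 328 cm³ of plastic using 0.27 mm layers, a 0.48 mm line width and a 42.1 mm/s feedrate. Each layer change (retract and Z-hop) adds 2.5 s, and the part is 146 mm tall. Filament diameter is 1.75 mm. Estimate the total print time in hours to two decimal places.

Extrusion cross-section = 0.27 × 0.48 = 0.1296 mm².
Path length: 328000 mm³ / 0.1296 mm² → 2530864.2 mm.
Extrusion time = 2530864.2 / 42.1 = 60115.5 s.
Number of layers: 146 / 0.27 → 541 (rounded up).
Z-hop total: 541 × 2.5 → 1352.5 s.
Total = 60115.5 + 1352.5 = 61468 s = 17.07 hours.

17.07 hours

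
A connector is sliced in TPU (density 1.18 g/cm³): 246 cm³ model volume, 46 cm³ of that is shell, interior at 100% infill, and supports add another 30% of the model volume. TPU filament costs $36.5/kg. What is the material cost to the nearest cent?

Infill region = 246 − 46 = 200 cm³.
Infill volume = 1.00 × 200 = 200 cm³.
Support = 0.30 × 246, so 73.8 cm³.
Total printed volume = 46 + 200 + 73.8, so 319.8 cm³.
Mass = 319.8 × 1.18 = 377.364 g.
At $36.5/kg: 377.364/1000 × 36.5 = $13.77.

$13.77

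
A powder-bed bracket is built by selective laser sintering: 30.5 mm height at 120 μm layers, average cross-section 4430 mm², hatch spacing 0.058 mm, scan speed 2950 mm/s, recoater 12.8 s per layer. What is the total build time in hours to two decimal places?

2.74 hours

Layers = ⌈30.5/0.12⌉ = 255.
Scan path per layer = 4430 / 0.058, so 76379.3 mm.
Laser time per layer = 76379.3 / 2950, so 25.8913 s.
Per-layer time: 25.8913 + 12.8 → 38.6913 s.
255 layers × 38.6913 s/layer = 9866.2815 s, i.e. 2.74 hours.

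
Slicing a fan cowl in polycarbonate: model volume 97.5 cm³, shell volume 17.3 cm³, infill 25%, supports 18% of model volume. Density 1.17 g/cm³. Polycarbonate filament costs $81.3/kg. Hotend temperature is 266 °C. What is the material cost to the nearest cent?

Infill region = 97.5 − 17.3 = 80.2 cm³.
Infill deposited: 0.25 × 80.2 → 20.05 cm³.
Support = 0.18 × 97.5 = 17.55 cm³.
Deposited volume = 17.3 + 20.05 + 17.55, so 54.9 cm³.
Mass = 54.9 × 1.17, so 64.233 g.
Cost = 64.233 g / 1000 × $81.3/kg = $5.22.

$5.22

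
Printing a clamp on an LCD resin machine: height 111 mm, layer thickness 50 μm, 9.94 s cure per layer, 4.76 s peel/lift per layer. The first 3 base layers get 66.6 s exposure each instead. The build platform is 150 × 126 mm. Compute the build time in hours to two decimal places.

9.11 hours

Layers = ⌈111/0.05⌉ = 2220.
Burn-in layers = 3 × (66.6 + 4.76) = 214.08 s.
Remaining layers = 2217 × (9.94 + 4.76) = 32589.9 s.
Sum: 214.08 + 32589.9 = 32803.98 s → 9.11 hours.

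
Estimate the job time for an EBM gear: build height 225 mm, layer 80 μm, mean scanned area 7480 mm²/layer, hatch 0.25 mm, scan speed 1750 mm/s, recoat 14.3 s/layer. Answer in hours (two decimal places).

24.53 hours

Layers = ⌈225/0.08⌉ = 2813.
Hatch length per layer = 7480 / 0.25, so 29920 mm.
Beam time per layer = 29920 / 1750 = 17.0971 s.
Per-layer time = 17.0971 + 14.3 = 31.3971 s.
Build time = 2813 × 31.3971 = 88320.0423 s = 24.53 hours.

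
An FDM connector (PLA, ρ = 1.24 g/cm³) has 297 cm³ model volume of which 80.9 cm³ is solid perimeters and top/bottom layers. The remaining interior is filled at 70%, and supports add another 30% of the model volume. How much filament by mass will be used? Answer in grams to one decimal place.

398.4 g

Infill region = 297 − 80.9 = 216.1 cm³.
Infill deposited = 0.70 × 216.1, so 151.27 cm³.
Support = 0.30 × 297, so 89.1 cm³.
Total printed volume = 80.9 + 151.27 + 89.1, so 321.27 cm³.
Mass = 321.27 × 1.24 = 398.3748 g.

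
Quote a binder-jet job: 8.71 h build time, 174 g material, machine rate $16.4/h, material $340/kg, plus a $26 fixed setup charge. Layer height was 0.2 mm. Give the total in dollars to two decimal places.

$228.00

Time charge: 16.4 × 8.71 → $142.844.
Material charge = 340 × 174/1000 = $59.16.
Total = 142.844 + 59.16 + 26 = 228.004 ≈ $228.00.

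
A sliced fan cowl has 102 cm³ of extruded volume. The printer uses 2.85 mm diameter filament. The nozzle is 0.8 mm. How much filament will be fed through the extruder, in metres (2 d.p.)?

15.99 m

Filament cross-section = π × (2.85/2)² = 6.3794 mm².
Length = 102 cm³ / 6.3794 mm² = 102000 / 6.3794 = 15988.96 mm = 15.99 m.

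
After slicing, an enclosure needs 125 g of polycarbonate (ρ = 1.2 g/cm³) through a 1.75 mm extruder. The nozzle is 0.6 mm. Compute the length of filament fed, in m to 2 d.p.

Extruded volume: 125/1.2 = 104.1667 cm³ (104166.7 mm³).
Cross-section of 1.75 mm filament: π·(1.75/2)² = 2.4053 mm².
L = V/A = 104166.7/2.4053 = 43307.16 mm → 43.31 m.

43.31 m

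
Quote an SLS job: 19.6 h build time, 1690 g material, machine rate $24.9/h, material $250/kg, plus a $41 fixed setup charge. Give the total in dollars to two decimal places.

$951.54

Time charge = 24.9 × 19.6, so $488.04.
Feedstock cost = 250 × 1690/1000, so $422.50.
Adding setup: 488.04 + 422.50 + 41 → $951.54.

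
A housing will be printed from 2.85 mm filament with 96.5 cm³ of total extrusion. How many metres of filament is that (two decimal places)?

15.13 m

A = π r² = π × 1.425² = 6.3794 mm².
L = 96500 mm³ / 6.3794 mm² = 15126.81 mm, i.e. 15.13 m.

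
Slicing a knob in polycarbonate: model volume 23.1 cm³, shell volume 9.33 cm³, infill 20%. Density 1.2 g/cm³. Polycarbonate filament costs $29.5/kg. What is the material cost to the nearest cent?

$0.43

Interior volume: 23.1 − 9.33 → 13.77 cm³.
Deposited infill: 0.20 × 13.77 → 2.754 cm³.
Total printed volume = 9.33 + 2.754, so 12.084 cm³.
Mass = 12.084 × 1.2, so 14.5008 g.
Cost = 14.5008 g / 1000 × $29.5/kg = $0.43.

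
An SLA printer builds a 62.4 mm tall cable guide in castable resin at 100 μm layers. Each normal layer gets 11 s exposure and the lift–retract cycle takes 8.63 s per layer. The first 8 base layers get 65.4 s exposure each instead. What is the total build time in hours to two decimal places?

3.52 hours

Layers = ⌈62.4/0.1⌉ = 624.
Burn-in layers = 8 × (65.4 + 8.63), so 592.24 s.
Remaining layers = 616 × (11 + 8.63), so 12092.08 s.
Total = 592.24 + 12092.08 = 12684.32 s = 3.52 hours.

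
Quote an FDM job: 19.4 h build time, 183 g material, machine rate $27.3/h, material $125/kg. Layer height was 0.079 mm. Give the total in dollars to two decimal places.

Time charge: 27.3 × 19.4 → $529.62.
Material charge: 125 × 183/1000 → $22.875.
Job cost: 529.62 + 22.875 = 552.495 ≈ $552.50.

$552.50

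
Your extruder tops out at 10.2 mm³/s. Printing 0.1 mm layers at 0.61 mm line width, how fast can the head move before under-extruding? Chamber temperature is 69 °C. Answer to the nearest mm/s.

167 mm/s

Extrusion cross-section = 0.1 × 0.61 = 0.061 mm².
Max speed = 10.2 / 0.061 = 167.21 ≈ 167 mm/s.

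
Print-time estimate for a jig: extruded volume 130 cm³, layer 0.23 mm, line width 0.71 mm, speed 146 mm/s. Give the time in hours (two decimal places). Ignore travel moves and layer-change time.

1.51 hours

Bead cross-section = 0.23 × 0.71, so 0.1633 mm².
Total extruded path = 130000/0.1633 = 796080.8 mm.
Extrusion time: 796080.8 / 146 → 5452.6 s.
In the requested units: 5452.6 s = 1.51 hours.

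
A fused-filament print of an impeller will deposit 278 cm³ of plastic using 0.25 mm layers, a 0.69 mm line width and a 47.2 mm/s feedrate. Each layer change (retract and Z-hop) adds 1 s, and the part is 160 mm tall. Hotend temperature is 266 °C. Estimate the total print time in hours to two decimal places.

9.66 hours

Line area = 0.25 × 0.69 = 0.1725 mm².
Total extruded path = 278000/0.1725 = 1611594.2 mm.
Extrusion time = 1611594.2 / 47.2, so 34143.9 s.
Number of layers: 160 / 0.25 → 640 (rounded up).
Z-hop total: 640 × 1 → 640 s.
Total = 34143.9 + 640 = 34783.9 s = 9.66 hours.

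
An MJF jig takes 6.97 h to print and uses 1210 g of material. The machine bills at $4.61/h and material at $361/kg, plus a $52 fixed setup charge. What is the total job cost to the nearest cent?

Machine cost: 4.61 × 6.97 → $32.1317.
Material cost = 361 × 1210/1000 = $436.81.
Total = 32.1317 + 436.81 + 52 = 520.9417 ≈ $520.94.

$520.94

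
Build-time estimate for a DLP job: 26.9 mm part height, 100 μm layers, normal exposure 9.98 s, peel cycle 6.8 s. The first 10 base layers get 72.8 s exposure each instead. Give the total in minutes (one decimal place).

Layers = ⌈26.9/0.1⌉ = 269.
Bottom layers = 10 × (72.8 + 6.8), so 796 s.
Normal layers: 259 × (9.98 + 6.8) → 4346.02 s.
Total = 796 + 4346.02 = 5142.02 s = 85.7 minutes.

85.7 minutes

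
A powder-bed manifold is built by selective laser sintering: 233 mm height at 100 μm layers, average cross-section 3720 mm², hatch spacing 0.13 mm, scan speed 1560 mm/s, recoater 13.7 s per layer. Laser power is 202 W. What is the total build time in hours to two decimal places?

20.74 hours

Number of layers: 233 / 0.1 → 2330 (rounded up).
Hatch length per layer = 3720 / 0.13, so 28615.4 mm.
Scan time per layer = 28615.4 / 1560 = 18.3432 s.
Layer cycle = 18.3432 + 13.7 = 32.0432 s.
2330 layers × 32.0432 s/layer = 74660.656 s, i.e. 20.74 hours.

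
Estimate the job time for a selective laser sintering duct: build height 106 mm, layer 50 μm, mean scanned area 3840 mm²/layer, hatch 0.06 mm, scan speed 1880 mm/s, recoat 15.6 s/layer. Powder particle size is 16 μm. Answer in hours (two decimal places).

Layers = ⌈106/0.05⌉ = 2120.
Hatch length per layer: 3840 / 0.06 → 64000 mm.
Scan time per layer = 64000 / 1880, so 34.0426 s.
Layer cycle = 34.0426 + 15.6, so 49.6426 s.
Total: 2120 × 49.6426 s = 105242.312 s → 29.23 hours.

29.23 hours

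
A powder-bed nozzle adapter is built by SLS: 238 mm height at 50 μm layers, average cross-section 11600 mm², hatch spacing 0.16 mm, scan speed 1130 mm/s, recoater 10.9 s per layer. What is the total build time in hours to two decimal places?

99.25 hours

Layers = ⌈238/0.05⌉ = 4760.
Hatch length per layer = 11600 / 0.16 = 72500 mm.
Laser time per layer: 72500 / 1130 → 64.1593 s.
Time per layer = 64.1593 + 10.9 = 75.0593 s.
Build time = 4760 × 75.0593 = 357282.268 s = 99.25 hours.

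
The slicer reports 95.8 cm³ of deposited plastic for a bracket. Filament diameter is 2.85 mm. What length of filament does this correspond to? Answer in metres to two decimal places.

15.02 m

Cross-section of 2.85 mm filament: π·(2.85/2)² = 6.3794 mm².
Length = 95.8 cm³ / 6.3794 mm² = 95800 / 6.3794 = 15017.09 mm = 15.02 m.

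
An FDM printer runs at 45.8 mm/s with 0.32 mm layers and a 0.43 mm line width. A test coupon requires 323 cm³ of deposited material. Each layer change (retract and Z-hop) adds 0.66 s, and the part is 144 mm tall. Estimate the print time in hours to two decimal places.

14.32 hours

Extrusion cross-section: 0.32 × 0.43 → 0.1376 mm².
Toolpath length = 323 cm³ / 0.1376 mm² = 323000 / 0.1376 = 2347383.7 mm.
Print-move time: 2347383.7 / 45.8 → 51252.9 s.
Layers = ⌈144/0.32⌉ = 450.
Z-hop total = 450 × 0.66 = 297 s.
Altogether 51252.9 + 297 = 51549.9 s, i.e. 14.32 hours.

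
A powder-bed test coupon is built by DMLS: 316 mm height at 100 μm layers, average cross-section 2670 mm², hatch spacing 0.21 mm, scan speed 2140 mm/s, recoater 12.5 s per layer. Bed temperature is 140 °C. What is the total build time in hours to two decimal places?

16.19 hours

Layer count = ceil(316 / 0.1) = 3160.
Hatch length per layer = 2670 / 0.21, so 12714.3 mm.
Per-layer scan time = 12714.3 / 2140 = 5.9413 s.
Per-layer time = 5.9413 + 12.5 = 18.4413 s.
Total: 3160 × 18.4413 s = 58274.508 s → 16.19 hours.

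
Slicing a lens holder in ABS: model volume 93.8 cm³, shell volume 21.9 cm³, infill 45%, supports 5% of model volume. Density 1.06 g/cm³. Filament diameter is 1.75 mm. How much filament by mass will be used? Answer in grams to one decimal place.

62.5 g

Volume inside the shell: 93.8 − 21.9 → 71.9 cm³.
Infill volume = 0.45 × 71.9 = 32.355 cm³.
Support = 0.05 × 93.8, so 4.69 cm³.
Deposited volume = 21.9 + 32.355 + 4.69, so 58.945 cm³.
Mass = 58.945 × 1.06, so 62.4817 g.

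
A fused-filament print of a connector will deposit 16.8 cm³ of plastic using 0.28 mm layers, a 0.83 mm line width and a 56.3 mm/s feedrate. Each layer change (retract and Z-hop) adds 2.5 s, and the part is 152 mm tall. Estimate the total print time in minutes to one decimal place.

Line area = 0.28 × 0.83 = 0.2324 mm².
Toolpath length = 16.8 cm³ / 0.2324 mm² = 16800 / 0.2324 = 72289.2 mm.
Print-move time = 72289.2 / 56.3, so 1284 s.
Number of layers: 152 / 0.28 → 543 (rounded up).
Z-hop total: 543 × 2.5 → 1357.5 s.
Altogether 1284 + 1357.5 = 2641.5 s, i.e. 44.0 minutes.

44.0 minutes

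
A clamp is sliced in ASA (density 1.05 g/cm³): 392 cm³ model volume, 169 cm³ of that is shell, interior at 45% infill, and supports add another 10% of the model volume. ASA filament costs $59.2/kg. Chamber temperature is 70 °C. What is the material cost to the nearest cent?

Interior volume: 392 − 169 → 223 cm³.
Deposited infill = 0.45 × 223 = 100.35 cm³.
Support = 0.10 × 392, so 39.2 cm³.
Deposited volume: 169 + 100.35 + 39.2 → 308.55 cm³.
Mass: 308.55 × 1.05 → 323.9775 g.
At $59.2/kg: 323.9775/1000 × 59.2 = $19.18.

$19.18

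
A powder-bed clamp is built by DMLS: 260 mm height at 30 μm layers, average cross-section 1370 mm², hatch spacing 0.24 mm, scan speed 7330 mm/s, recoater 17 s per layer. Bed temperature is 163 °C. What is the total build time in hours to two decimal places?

Number of layers: 260 / 0.03 → 8667 (rounded up).
Hatch length per layer = 1370 / 0.24 = 5708.3 mm.
Per-layer scan time: 5708.3 / 7330 → 0.7788 s.
Layer cycle = 0.7788 + 17 = 17.7788 s.
8667 layers × 17.7788 s/layer = 154088.8596 s, i.e. 42.80 hours.

42.80 hours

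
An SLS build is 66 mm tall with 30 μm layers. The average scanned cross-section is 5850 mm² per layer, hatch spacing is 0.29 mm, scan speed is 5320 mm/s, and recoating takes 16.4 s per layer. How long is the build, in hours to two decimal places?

12.34 hours

Layer count = ceil(66 / 0.03) = 2200.
Scan path per layer: 5850 / 0.29 → 20172.4 mm.
Laser time per layer: 20172.4 / 5320 → 3.7918 s.
Layer cycle = 3.7918 + 16.4 = 20.1918 s.
2200 layers × 20.1918 s/layer = 44421.96 s, i.e. 12.34 hours.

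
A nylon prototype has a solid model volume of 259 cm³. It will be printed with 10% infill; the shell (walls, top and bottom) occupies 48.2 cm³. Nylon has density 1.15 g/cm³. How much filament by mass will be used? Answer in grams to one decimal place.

Infill region = 259 − 48.2 = 210.8 cm³.
Infill volume = 0.10 × 210.8 = 21.08 cm³.
Total extruded = 48.2 + 21.08 = 69.28 cm³.
Mass = 69.28 × 1.15, so 79.672 g.

79.7 g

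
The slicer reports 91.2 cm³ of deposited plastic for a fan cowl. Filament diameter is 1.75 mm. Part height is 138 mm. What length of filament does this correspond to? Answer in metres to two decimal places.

Filament cross-section = π × (1.75/2)² = 2.4053 mm².
L = 91200 mm³ / 2.4053 mm² = 37916.27 mm, i.e. 37.92 m.

37.92 m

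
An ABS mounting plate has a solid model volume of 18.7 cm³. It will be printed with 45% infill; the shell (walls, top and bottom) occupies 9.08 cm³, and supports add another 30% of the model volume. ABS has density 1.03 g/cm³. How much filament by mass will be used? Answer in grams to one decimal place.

Interior volume = 18.7 − 9.08 = 9.62 cm³.
Deposited infill = 0.45 × 9.62, so 4.329 cm³.
Support = 0.30 × 18.7 = 5.61 cm³.
Deposited volume = 9.08 + 4.329 + 5.61 = 19.019 cm³.
Mass = 19.019 × 1.03 = 19.58957 g.

19.6 g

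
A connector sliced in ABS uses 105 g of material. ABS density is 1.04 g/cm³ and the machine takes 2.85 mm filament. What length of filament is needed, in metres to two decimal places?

15.83 m

Extruded volume: 105/1.04 = 100.9615 cm³ (100961.5 mm³).
Cross-section of 2.85 mm filament: π·(2.85/2)² = 6.3794 mm².
L = V/A = 100961.5/6.3794 = 15826.17 mm → 15.83 m.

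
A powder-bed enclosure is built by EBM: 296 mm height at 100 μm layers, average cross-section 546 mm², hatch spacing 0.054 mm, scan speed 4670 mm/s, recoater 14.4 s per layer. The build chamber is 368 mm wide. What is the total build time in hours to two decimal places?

13.62 hours

Layer count = ceil(296 / 0.1) = 2960.
Hatch length per layer: 546 / 0.054 → 10111.1 mm.
Per-layer scan time: 10111.1 / 4670 → 2.1651 s.
Time per layer = 2.1651 + 14.4 = 16.5651 s.
Total: 2960 × 16.5651 s = 49032.696 s → 13.62 hours.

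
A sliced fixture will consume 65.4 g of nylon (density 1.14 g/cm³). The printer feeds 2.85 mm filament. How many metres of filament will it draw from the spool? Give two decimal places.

Extruded volume: 65.4/1.14 = 57.3684 cm³ (57368.4 mm³).
A = π r² = π × 1.425² = 6.3794 mm².
L = V/A = 57368.4/6.3794 = 8992.76 mm → 8.99 m.

8.99 m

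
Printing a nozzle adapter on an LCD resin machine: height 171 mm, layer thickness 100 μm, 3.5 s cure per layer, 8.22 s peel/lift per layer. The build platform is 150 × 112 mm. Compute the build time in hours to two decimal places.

5.57 hours

Layers = ⌈171/0.1⌉ = 1710.
Per-layer time: 3.5 + 8.22 → 11.72 s.
Total = 1710 × 11.72 = 20041.2 s = 5.57 hours.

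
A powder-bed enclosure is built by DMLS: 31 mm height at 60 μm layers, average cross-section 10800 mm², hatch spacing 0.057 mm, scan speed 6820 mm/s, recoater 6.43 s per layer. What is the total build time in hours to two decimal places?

4.91 hours

Layers = ⌈31/0.06⌉ = 517.
Hatch length per layer = 10800 / 0.057 = 189473.7 mm.
Scan time per layer = 189473.7 / 6820 = 27.7821 s.
Per-layer time = 27.7821 + 6.43, so 34.2121 s.
Build time = 517 × 34.2121 = 17687.6557 s = 4.91 hours.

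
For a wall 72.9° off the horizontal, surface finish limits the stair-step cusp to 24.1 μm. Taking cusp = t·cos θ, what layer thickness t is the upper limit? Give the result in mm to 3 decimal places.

0.082 mm

cos(72.9°) = 0.2940; t_max = 0.0241/0.2940 = 0.082 mm.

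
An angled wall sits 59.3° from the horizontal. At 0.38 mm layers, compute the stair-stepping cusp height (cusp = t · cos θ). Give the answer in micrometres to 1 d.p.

194.0 μm

Cusp = layer height × cos(59.3°) = 0.38 × 0.5105 = 0.19399 mm = 194.0 μm.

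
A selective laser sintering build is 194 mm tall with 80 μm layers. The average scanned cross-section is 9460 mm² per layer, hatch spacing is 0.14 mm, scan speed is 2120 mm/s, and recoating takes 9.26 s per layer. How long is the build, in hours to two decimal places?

27.71 hours

Number of layers: 194 / 0.08 → 2425 (rounded up).
Per-layer scan distance = 9460 / 0.14 = 67571.4 mm.
Scan time per layer = 67571.4 / 2120, so 31.8733 s.
Time per layer: 31.8733 + 9.26 → 41.1333 s.
2425 layers × 41.1333 s/layer = 99748.2525 s, i.e. 27.71 hours.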